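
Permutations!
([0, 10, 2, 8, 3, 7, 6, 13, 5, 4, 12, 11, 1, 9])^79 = (1 10 12)(3 5 13 4 8 7 9)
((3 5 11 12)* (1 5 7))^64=((1 5 11 12 3 7))^64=(1 3 11)(5 7 12)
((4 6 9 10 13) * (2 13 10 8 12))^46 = ((2 13 4 6 9 8 12))^46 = (2 9 13 8 4 12 6)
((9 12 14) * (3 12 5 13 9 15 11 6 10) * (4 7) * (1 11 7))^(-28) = ((1 11 6 10 3 12 14 15 7 4)(5 13 9))^(-28) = (1 6 3 14 7)(4 11 10 12 15)(5 9 13)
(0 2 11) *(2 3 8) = (0 3 8 2 11) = [3, 1, 11, 8, 4, 5, 6, 7, 2, 9, 10, 0]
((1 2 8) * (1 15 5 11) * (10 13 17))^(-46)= ((1 2 8 15 5 11)(10 13 17))^(-46)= (1 8 5)(2 15 11)(10 17 13)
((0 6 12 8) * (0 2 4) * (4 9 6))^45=((0 4)(2 9 6 12 8))^45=(12)(0 4)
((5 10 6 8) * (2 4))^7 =(2 4)(5 8 6 10)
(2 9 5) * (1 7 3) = [0, 7, 9, 1, 4, 2, 6, 3, 8, 5] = (1 7 3)(2 9 5)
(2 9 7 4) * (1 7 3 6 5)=[0, 7, 9, 6, 2, 1, 5, 4, 8, 3]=(1 7 4 2 9 3 6 5)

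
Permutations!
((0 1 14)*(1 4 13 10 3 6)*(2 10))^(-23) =((0 4 13 2 10 3 6 1 14))^(-23) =(0 10 14 2 1 13 6 4 3)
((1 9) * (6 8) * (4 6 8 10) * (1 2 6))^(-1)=((1 9 2 6 10 4))^(-1)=(1 4 10 6 2 9)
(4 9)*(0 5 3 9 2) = (0 5 3 9 4 2) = [5, 1, 0, 9, 2, 3, 6, 7, 8, 4]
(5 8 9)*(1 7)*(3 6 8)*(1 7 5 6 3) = (1 5)(6 8 9) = [0, 5, 2, 3, 4, 1, 8, 7, 9, 6]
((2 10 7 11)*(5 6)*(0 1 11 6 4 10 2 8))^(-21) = ((0 1 11 8)(4 10 7 6 5))^(-21) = (0 8 11 1)(4 5 6 7 10)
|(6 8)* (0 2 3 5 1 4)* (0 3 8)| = |(0 2 8 6)(1 4 3 5)| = 4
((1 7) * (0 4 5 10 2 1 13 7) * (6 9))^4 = (13)(0 2 5)(1 10 4) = ((0 4 5 10 2 1)(6 9)(7 13))^4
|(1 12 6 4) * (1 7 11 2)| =7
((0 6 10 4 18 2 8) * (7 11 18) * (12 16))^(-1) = (0 8 2 18 11 7 4 10 6)(12 16)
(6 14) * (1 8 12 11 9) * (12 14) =(1 8 14 6 12 11 9) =[0, 8, 2, 3, 4, 5, 12, 7, 14, 1, 10, 9, 11, 13, 6]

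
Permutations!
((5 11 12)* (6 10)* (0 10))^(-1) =((0 10 6)(5 11 12))^(-1) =(0 6 10)(5 12 11)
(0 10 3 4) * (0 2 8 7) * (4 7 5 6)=[10, 1, 8, 7, 2, 6, 4, 0, 5, 9, 3]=(0 10 3 7)(2 8 5 6 4)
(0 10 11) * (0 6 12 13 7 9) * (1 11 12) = (0 10 12 13 7 9)(1 11 6) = [10, 11, 2, 3, 4, 5, 1, 9, 8, 0, 12, 6, 13, 7]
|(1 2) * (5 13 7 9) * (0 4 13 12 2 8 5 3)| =|(0 4 13 7 9 3)(1 8 5 12 2)| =30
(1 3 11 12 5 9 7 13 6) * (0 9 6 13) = (13)(0 9 7)(1 3 11 12 5 6) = [9, 3, 2, 11, 4, 6, 1, 0, 8, 7, 10, 12, 5, 13]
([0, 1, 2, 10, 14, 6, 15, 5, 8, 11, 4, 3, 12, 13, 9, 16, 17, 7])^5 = (3 11 9 14 4 10)(5 7 17 16 15 6)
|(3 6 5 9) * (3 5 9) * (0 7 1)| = 12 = |(0 7 1)(3 6 9 5)|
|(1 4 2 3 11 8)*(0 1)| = |(0 1 4 2 3 11 8)| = 7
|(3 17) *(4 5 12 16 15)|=|(3 17)(4 5 12 16 15)|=10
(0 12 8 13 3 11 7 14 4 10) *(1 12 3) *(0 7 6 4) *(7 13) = (0 3 11 6 4 10 13 1 12 8 7 14) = [3, 12, 2, 11, 10, 5, 4, 14, 7, 9, 13, 6, 8, 1, 0]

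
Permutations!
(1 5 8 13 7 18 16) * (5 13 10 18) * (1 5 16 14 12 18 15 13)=(5 8 10 15 13 7 16)(12 18 14)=[0, 1, 2, 3, 4, 8, 6, 16, 10, 9, 15, 11, 18, 7, 12, 13, 5, 17, 14]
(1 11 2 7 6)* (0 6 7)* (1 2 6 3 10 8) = (0 3 10 8 1 11 6 2) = [3, 11, 0, 10, 4, 5, 2, 7, 1, 9, 8, 6]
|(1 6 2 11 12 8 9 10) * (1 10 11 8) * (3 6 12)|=6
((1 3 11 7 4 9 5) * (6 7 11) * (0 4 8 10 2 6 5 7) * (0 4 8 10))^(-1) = (11)(0 8)(1 5 3)(2 10 7 9 4 6)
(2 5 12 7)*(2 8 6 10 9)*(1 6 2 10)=(1 6)(2 5 12 7 8)(9 10)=[0, 6, 5, 3, 4, 12, 1, 8, 2, 10, 9, 11, 7]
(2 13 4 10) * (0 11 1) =[11, 0, 13, 3, 10, 5, 6, 7, 8, 9, 2, 1, 12, 4] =(0 11 1)(2 13 4 10)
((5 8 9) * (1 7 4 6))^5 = (1 7 4 6)(5 9 8)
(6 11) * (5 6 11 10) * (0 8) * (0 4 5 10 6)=[8, 1, 2, 3, 5, 0, 6, 7, 4, 9, 10, 11]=(11)(0 8 4 5)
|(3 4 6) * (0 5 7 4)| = 6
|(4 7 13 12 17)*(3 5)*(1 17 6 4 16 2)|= 20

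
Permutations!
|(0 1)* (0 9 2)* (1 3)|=5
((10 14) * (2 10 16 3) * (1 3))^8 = ((1 3 2 10 14 16))^8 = (1 2 14)(3 10 16)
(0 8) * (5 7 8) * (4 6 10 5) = (0 4 6 10 5 7 8) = [4, 1, 2, 3, 6, 7, 10, 8, 0, 9, 5]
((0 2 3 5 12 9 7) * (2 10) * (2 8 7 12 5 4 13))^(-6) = (0 8)(2 4)(3 13)(7 10)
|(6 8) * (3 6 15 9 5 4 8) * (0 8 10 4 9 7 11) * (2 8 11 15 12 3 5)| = 14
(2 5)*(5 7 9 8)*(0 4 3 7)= (0 4 3 7 9 8 5 2)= [4, 1, 0, 7, 3, 2, 6, 9, 5, 8]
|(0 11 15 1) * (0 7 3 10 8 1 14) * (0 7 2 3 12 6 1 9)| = |(0 11 15 14 7 12 6 1 2 3 10 8 9)| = 13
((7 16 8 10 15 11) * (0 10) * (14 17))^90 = ((0 10 15 11 7 16 8)(14 17))^90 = (17)(0 8 16 7 11 15 10)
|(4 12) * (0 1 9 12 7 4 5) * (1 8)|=|(0 8 1 9 12 5)(4 7)|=6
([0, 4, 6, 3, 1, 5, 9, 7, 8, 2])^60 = (9)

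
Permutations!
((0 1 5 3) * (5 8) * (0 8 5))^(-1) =(0 8 3 5 1) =((0 1 5 3 8))^(-1)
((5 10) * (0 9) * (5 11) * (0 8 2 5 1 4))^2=(0 8 5 11 4 9 2 10 1)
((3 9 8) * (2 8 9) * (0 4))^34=(9)(2 8 3)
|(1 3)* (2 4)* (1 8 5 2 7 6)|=|(1 3 8 5 2 4 7 6)|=8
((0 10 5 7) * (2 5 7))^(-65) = (0 10 7)(2 5)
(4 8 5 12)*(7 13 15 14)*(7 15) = (4 8 5 12)(7 13)(14 15) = [0, 1, 2, 3, 8, 12, 6, 13, 5, 9, 10, 11, 4, 7, 15, 14]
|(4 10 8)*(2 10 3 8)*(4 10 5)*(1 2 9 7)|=|(1 2 5 4 3 8 10 9 7)|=9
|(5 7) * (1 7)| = 3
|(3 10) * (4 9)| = 2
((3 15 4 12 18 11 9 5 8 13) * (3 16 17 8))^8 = (18) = ((3 15 4 12 18 11 9 5)(8 13 16 17))^8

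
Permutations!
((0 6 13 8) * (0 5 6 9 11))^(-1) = ((0 9 11)(5 6 13 8))^(-1) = (0 11 9)(5 8 13 6)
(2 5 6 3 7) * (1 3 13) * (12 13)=(1 3 7 2 5 6 12 13)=[0, 3, 5, 7, 4, 6, 12, 2, 8, 9, 10, 11, 13, 1]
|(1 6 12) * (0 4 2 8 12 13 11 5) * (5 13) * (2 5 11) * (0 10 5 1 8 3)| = |(0 4 1 6 11 13 2 3)(5 10)(8 12)| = 8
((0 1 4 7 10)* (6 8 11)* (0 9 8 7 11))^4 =(0 6 8 11 9 4 10 1 7)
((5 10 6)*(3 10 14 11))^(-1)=((3 10 6 5 14 11))^(-1)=(3 11 14 5 6 10)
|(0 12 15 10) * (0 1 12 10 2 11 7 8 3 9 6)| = |(0 10 1 12 15 2 11 7 8 3 9 6)| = 12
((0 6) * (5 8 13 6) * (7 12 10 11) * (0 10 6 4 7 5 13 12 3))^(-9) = (0 13 4 7 3)(5 6)(8 10)(11 12)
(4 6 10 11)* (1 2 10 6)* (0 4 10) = (0 4 1 2)(10 11) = [4, 2, 0, 3, 1, 5, 6, 7, 8, 9, 11, 10]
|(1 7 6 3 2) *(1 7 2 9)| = |(1 2 7 6 3 9)| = 6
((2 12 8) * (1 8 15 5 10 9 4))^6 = ((1 8 2 12 15 5 10 9 4))^6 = (1 10 12)(2 4 5)(8 9 15)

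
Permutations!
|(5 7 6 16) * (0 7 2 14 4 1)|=|(0 7 6 16 5 2 14 4 1)|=9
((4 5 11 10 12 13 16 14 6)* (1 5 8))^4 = (1 12 6 5 13 4 11 16 8 10 14)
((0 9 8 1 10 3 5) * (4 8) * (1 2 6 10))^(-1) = ((0 9 4 8 2 6 10 3 5))^(-1) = (0 5 3 10 6 2 8 4 9)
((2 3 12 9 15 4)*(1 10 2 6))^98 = (1 6 4 15 9 12 3 2 10)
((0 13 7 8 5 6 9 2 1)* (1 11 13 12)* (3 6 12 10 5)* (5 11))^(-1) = (0 1 12 5 2 9 6 3 8 7 13 11 10)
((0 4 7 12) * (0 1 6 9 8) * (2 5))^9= ((0 4 7 12 1 6 9 8)(2 5))^9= (0 4 7 12 1 6 9 8)(2 5)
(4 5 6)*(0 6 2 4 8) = (0 6 8)(2 4 5) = [6, 1, 4, 3, 5, 2, 8, 7, 0]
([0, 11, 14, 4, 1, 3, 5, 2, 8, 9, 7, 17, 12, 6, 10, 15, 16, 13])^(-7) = [0, 11, 14, 4, 1, 3, 5, 2, 8, 9, 7, 17, 12, 6, 10, 15, 16, 13]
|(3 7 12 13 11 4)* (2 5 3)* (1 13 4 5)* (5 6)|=|(1 13 11 6 5 3 7 12 4 2)|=10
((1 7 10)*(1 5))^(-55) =(1 7 10 5)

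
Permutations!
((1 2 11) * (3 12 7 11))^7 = (1 2 3 12 7 11)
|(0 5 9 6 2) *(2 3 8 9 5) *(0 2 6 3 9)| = |(0 6 9 3 8)| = 5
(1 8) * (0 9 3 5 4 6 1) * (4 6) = (0 9 3 5 6 1 8) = [9, 8, 2, 5, 4, 6, 1, 7, 0, 3]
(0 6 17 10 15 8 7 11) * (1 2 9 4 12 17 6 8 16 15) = (0 8 7 11)(1 2 9 4 12 17 10)(15 16) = [8, 2, 9, 3, 12, 5, 6, 11, 7, 4, 1, 0, 17, 13, 14, 16, 15, 10]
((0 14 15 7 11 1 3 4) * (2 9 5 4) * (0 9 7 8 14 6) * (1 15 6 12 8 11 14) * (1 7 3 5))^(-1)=((0 12 8 7 14 6)(1 5 4 9)(2 3)(11 15))^(-1)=(0 6 14 7 8 12)(1 9 4 5)(2 3)(11 15)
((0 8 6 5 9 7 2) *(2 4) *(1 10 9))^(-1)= (0 2 4 7 9 10 1 5 6 8)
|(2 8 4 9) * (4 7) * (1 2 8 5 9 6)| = |(1 2 5 9 8 7 4 6)| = 8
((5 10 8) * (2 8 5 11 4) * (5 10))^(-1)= (2 4 11 8)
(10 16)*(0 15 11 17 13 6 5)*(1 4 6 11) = (0 15 1 4 6 5)(10 16)(11 17 13) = [15, 4, 2, 3, 6, 0, 5, 7, 8, 9, 16, 17, 12, 11, 14, 1, 10, 13]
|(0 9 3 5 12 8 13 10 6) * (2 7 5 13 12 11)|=|(0 9 3 13 10 6)(2 7 5 11)(8 12)|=12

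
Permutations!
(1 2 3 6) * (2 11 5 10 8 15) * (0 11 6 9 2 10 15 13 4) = (0 11 5 15 10 8 13 4)(1 6)(2 3 9) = [11, 6, 3, 9, 0, 15, 1, 7, 13, 2, 8, 5, 12, 4, 14, 10]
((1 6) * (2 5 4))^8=((1 6)(2 5 4))^8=(6)(2 4 5)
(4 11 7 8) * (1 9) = (1 9)(4 11 7 8) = [0, 9, 2, 3, 11, 5, 6, 8, 4, 1, 10, 7]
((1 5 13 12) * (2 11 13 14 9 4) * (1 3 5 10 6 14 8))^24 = (1 5 12 11 4 14 10 8 3 13 2 9 6)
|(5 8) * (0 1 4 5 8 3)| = |(8)(0 1 4 5 3)| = 5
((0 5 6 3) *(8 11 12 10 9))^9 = ((0 5 6 3)(8 11 12 10 9))^9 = (0 5 6 3)(8 9 10 12 11)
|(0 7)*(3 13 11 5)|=|(0 7)(3 13 11 5)|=4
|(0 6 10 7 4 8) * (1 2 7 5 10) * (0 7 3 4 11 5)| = |(0 6 1 2 3 4 8 7 11 5 10)| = 11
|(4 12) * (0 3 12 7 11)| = |(0 3 12 4 7 11)| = 6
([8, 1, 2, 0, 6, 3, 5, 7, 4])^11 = (0 3 5 6 4 8)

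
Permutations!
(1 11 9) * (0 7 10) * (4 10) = (0 7 4 10)(1 11 9) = [7, 11, 2, 3, 10, 5, 6, 4, 8, 1, 0, 9]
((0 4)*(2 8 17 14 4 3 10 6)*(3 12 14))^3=(0 4 14 12)(2 3)(6 17)(8 10)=((0 12 14 4)(2 8 17 3 10 6))^3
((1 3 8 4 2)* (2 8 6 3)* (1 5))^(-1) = (1 5 2)(3 6)(4 8)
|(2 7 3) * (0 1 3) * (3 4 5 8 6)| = 9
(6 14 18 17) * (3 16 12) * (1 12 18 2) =[0, 12, 1, 16, 4, 5, 14, 7, 8, 9, 10, 11, 3, 13, 2, 15, 18, 6, 17] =(1 12 3 16 18 17 6 14 2)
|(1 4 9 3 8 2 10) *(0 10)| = |(0 10 1 4 9 3 8 2)| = 8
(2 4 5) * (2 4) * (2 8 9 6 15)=(2 8 9 6 15)(4 5)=[0, 1, 8, 3, 5, 4, 15, 7, 9, 6, 10, 11, 12, 13, 14, 2]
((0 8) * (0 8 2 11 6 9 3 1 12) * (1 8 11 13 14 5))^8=(0 2 13 14 5 1 12)(3 6 8 9 11)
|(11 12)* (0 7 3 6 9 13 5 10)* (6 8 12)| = |(0 7 3 8 12 11 6 9 13 5 10)| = 11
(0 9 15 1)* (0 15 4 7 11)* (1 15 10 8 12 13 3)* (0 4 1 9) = (15)(1 10 8 12 13 3 9)(4 7 11) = [0, 10, 2, 9, 7, 5, 6, 11, 12, 1, 8, 4, 13, 3, 14, 15]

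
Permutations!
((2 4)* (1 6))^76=(6)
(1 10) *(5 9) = [0, 10, 2, 3, 4, 9, 6, 7, 8, 5, 1] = (1 10)(5 9)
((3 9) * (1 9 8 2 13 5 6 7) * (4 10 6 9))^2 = (1 10 7 4 6)(2 5 3)(8 13 9)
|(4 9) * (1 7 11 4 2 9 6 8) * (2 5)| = 6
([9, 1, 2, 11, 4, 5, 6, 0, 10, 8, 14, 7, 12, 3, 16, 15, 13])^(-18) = [8, 1, 2, 7, 4, 5, 6, 9, 14, 10, 16, 0, 12, 11, 13, 15, 3]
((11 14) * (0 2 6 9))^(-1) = (0 9 6 2)(11 14)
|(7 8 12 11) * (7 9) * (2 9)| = 6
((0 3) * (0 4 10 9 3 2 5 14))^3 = (0 14 5 2)(3 9 10 4)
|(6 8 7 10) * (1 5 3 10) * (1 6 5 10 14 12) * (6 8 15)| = 6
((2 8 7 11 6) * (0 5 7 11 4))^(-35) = (0 5 7 4)(2 8 11 6)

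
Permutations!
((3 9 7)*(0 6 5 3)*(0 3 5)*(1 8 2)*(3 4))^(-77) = (0 6)(1 8 2)(3 4 7 9)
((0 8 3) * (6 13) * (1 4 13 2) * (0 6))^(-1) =((0 8 3 6 2 1 4 13))^(-1) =(0 13 4 1 2 6 3 8)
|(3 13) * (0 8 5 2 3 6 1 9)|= |(0 8 5 2 3 13 6 1 9)|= 9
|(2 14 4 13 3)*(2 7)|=6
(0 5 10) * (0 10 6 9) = (10)(0 5 6 9) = [5, 1, 2, 3, 4, 6, 9, 7, 8, 0, 10]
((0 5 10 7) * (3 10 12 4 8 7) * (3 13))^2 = ((0 5 12 4 8 7)(3 10 13))^2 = (0 12 8)(3 13 10)(4 7 5)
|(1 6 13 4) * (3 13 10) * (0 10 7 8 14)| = 10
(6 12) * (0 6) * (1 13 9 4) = (0 6 12)(1 13 9 4) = [6, 13, 2, 3, 1, 5, 12, 7, 8, 4, 10, 11, 0, 9]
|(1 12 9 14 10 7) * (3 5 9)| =8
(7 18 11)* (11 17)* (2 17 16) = (2 17 11 7 18 16) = [0, 1, 17, 3, 4, 5, 6, 18, 8, 9, 10, 7, 12, 13, 14, 15, 2, 11, 16]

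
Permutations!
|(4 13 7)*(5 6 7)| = |(4 13 5 6 7)| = 5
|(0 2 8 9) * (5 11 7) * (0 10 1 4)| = 21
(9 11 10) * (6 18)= [0, 1, 2, 3, 4, 5, 18, 7, 8, 11, 9, 10, 12, 13, 14, 15, 16, 17, 6]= (6 18)(9 11 10)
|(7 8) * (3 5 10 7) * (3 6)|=6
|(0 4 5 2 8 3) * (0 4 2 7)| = 7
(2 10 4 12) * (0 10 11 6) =(0 10 4 12 2 11 6) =[10, 1, 11, 3, 12, 5, 0, 7, 8, 9, 4, 6, 2]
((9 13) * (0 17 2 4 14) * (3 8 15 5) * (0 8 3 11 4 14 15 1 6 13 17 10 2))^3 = ((0 10 2 14 8 1 6 13 9 17)(4 15 5 11))^3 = (0 14 6 17 2 1 9 10 8 13)(4 11 5 15)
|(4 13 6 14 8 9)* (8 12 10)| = 8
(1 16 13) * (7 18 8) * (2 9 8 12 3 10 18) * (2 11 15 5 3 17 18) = [0, 16, 9, 10, 4, 3, 6, 11, 7, 8, 2, 15, 17, 1, 14, 5, 13, 18, 12] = (1 16 13)(2 9 8 7 11 15 5 3 10)(12 17 18)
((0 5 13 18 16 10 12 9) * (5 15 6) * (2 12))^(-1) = ((0 15 6 5 13 18 16 10 2 12 9))^(-1) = (0 9 12 2 10 16 18 13 5 6 15)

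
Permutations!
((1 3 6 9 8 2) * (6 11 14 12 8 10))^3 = (1 14 2 11 8 3 12)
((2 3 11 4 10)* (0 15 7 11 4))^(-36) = (15)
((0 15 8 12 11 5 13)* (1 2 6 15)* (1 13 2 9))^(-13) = ((0 13)(1 9)(2 6 15 8 12 11 5))^(-13) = (0 13)(1 9)(2 6 15 8 12 11 5)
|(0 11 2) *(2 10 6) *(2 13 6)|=4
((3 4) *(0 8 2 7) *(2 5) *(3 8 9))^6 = (0 2 8 3)(4 9 7 5)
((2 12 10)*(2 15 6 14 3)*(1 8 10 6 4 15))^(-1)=((1 8 10)(2 12 6 14 3)(4 15))^(-1)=(1 10 8)(2 3 14 6 12)(4 15)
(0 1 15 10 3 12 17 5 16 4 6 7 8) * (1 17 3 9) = [17, 15, 2, 12, 6, 16, 7, 8, 0, 1, 9, 11, 3, 13, 14, 10, 4, 5] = (0 17 5 16 4 6 7 8)(1 15 10 9)(3 12)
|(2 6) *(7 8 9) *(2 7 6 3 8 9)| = |(2 3 8)(6 7 9)| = 3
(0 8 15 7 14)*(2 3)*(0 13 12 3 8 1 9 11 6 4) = (0 1 9 11 6 4)(2 8 15 7 14 13 12 3) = [1, 9, 8, 2, 0, 5, 4, 14, 15, 11, 10, 6, 3, 12, 13, 7]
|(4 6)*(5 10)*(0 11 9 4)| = 10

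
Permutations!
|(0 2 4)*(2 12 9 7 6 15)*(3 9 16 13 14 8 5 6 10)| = 44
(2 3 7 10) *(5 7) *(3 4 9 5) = [0, 1, 4, 3, 9, 7, 6, 10, 8, 5, 2] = (2 4 9 5 7 10)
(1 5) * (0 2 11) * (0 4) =(0 2 11 4)(1 5) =[2, 5, 11, 3, 0, 1, 6, 7, 8, 9, 10, 4]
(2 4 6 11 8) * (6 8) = (2 4 8)(6 11) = [0, 1, 4, 3, 8, 5, 11, 7, 2, 9, 10, 6]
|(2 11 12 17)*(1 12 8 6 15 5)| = 9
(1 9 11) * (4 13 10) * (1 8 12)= (1 9 11 8 12)(4 13 10)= [0, 9, 2, 3, 13, 5, 6, 7, 12, 11, 4, 8, 1, 10]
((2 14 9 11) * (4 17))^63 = ((2 14 9 11)(4 17))^63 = (2 11 9 14)(4 17)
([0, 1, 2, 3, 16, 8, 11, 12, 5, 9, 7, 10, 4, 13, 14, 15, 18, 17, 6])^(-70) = [0, 1, 2, 3, 18, 5, 10, 4, 8, 9, 12, 7, 16, 13, 14, 15, 6, 17, 11]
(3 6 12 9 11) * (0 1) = (0 1)(3 6 12 9 11) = [1, 0, 2, 6, 4, 5, 12, 7, 8, 11, 10, 3, 9]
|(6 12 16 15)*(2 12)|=5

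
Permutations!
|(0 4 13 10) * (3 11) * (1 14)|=|(0 4 13 10)(1 14)(3 11)|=4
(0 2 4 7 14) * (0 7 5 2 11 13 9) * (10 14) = (0 11 13 9)(2 4 5)(7 10 14) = [11, 1, 4, 3, 5, 2, 6, 10, 8, 0, 14, 13, 12, 9, 7]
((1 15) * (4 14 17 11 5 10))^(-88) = ((1 15)(4 14 17 11 5 10))^(-88) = (4 17 5)(10 14 11)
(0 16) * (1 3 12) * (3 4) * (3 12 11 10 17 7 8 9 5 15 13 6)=[16, 4, 2, 11, 12, 15, 3, 8, 9, 5, 17, 10, 1, 6, 14, 13, 0, 7]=(0 16)(1 4 12)(3 11 10 17 7 8 9 5 15 13 6)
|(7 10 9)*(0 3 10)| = 5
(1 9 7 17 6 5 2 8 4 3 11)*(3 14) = (1 9 7 17 6 5 2 8 4 14 3 11) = [0, 9, 8, 11, 14, 2, 5, 17, 4, 7, 10, 1, 12, 13, 3, 15, 16, 6]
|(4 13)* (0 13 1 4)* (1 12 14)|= 4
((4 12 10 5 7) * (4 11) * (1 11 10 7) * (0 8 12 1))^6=(12)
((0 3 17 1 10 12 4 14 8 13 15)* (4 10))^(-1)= (0 15 13 8 14 4 1 17 3)(10 12)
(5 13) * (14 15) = (5 13)(14 15) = [0, 1, 2, 3, 4, 13, 6, 7, 8, 9, 10, 11, 12, 5, 15, 14]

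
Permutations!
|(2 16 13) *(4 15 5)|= |(2 16 13)(4 15 5)|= 3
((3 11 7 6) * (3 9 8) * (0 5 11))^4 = (0 6)(3 7)(5 9)(8 11)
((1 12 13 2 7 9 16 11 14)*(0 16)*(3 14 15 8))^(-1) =(0 9 7 2 13 12 1 14 3 8 15 11 16)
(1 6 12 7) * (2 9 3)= [0, 6, 9, 2, 4, 5, 12, 1, 8, 3, 10, 11, 7]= (1 6 12 7)(2 9 3)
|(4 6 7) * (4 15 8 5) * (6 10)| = 7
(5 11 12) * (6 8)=(5 11 12)(6 8)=[0, 1, 2, 3, 4, 11, 8, 7, 6, 9, 10, 12, 5]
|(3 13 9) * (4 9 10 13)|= |(3 4 9)(10 13)|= 6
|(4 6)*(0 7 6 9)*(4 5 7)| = |(0 4 9)(5 7 6)| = 3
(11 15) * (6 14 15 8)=(6 14 15 11 8)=[0, 1, 2, 3, 4, 5, 14, 7, 6, 9, 10, 8, 12, 13, 15, 11]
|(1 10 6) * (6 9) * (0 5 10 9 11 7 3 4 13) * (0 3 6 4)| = 11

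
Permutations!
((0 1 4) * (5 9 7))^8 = (0 4 1)(5 7 9) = ((0 1 4)(5 9 7))^8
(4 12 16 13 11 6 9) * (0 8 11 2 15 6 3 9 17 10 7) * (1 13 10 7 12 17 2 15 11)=(0 8 1 13 15 6 2 11 3 9 4 17 7)(10 12 16)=[8, 13, 11, 9, 17, 5, 2, 0, 1, 4, 12, 3, 16, 15, 14, 6, 10, 7]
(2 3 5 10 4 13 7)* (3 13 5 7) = (2 13 3 7)(4 5 10) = [0, 1, 13, 7, 5, 10, 6, 2, 8, 9, 4, 11, 12, 3]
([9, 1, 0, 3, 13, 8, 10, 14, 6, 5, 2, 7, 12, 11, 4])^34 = (0 2 10 6 8 5 9)(4 14 7 11 13)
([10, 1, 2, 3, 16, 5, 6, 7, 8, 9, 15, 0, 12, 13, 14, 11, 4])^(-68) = [0, 1, 2, 3, 4, 5, 6, 7, 8, 9, 10, 11, 12, 13, 14, 15, 16]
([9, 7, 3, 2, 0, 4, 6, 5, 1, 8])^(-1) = [4, 8, 3, 2, 5, 7, 6, 1, 9, 0]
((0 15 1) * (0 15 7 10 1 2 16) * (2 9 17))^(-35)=(0 7 10 1 15 9 17 2 16)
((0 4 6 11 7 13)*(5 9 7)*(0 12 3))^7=((0 4 6 11 5 9 7 13 12 3))^7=(0 13 5 4 12 9 6 3 7 11)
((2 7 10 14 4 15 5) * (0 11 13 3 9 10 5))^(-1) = (0 15 4 14 10 9 3 13 11)(2 5 7) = ((0 11 13 3 9 10 14 4 15)(2 7 5))^(-1)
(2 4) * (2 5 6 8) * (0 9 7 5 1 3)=(0 9 7 5 6 8 2 4 1 3)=[9, 3, 4, 0, 1, 6, 8, 5, 2, 7]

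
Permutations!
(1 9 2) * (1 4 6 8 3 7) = (1 9 2 4 6 8 3 7) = [0, 9, 4, 7, 6, 5, 8, 1, 3, 2]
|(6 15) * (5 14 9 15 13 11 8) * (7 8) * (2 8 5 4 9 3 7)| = 8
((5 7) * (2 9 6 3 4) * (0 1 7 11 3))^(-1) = (0 6 9 2 4 3 11 5 7 1)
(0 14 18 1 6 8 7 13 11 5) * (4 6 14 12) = [12, 14, 2, 3, 6, 0, 8, 13, 7, 9, 10, 5, 4, 11, 18, 15, 16, 17, 1] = (0 12 4 6 8 7 13 11 5)(1 14 18)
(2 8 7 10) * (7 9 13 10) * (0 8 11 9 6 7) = (0 8 6 7)(2 11 9 13 10) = [8, 1, 11, 3, 4, 5, 7, 0, 6, 13, 2, 9, 12, 10]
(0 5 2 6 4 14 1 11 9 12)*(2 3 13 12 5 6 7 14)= [6, 11, 7, 13, 2, 3, 4, 14, 8, 5, 10, 9, 0, 12, 1]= (0 6 4 2 7 14 1 11 9 5 3 13 12)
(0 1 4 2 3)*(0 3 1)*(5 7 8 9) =(1 4 2)(5 7 8 9) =[0, 4, 1, 3, 2, 7, 6, 8, 9, 5]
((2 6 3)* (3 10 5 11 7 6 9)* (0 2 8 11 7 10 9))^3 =(0 2)(3 10 6 8 5 9 11 7)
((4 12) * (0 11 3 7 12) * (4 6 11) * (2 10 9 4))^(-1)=(0 4 9 10 2)(3 11 6 12 7)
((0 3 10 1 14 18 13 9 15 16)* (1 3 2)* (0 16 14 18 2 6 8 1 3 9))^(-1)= ((0 6 8 1 18 13)(2 3 10 9 15 14))^(-1)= (0 13 18 1 8 6)(2 14 15 9 10 3)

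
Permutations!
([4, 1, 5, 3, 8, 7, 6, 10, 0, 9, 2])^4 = (10)(0 4 8)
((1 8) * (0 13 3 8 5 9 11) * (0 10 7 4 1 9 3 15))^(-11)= ((0 13 15)(1 5 3 8 9 11 10 7 4))^(-11)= (0 13 15)(1 7 11 8 5 4 10 9 3)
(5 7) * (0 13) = (0 13)(5 7) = [13, 1, 2, 3, 4, 7, 6, 5, 8, 9, 10, 11, 12, 0]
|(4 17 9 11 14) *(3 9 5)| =7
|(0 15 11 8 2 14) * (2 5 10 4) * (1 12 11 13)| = 12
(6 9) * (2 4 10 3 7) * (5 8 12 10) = (2 4 5 8 12 10 3 7)(6 9) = [0, 1, 4, 7, 5, 8, 9, 2, 12, 6, 3, 11, 10]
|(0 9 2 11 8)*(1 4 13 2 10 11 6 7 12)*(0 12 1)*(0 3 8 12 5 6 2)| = 13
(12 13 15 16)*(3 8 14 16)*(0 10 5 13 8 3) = (0 10 5 13 15)(8 14 16 12) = [10, 1, 2, 3, 4, 13, 6, 7, 14, 9, 5, 11, 8, 15, 16, 0, 12]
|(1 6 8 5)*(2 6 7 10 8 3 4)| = 20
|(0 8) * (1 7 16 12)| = |(0 8)(1 7 16 12)| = 4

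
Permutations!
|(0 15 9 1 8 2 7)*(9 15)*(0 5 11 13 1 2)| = |(15)(0 9 2 7 5 11 13 1 8)| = 9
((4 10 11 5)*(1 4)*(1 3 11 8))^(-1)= (1 8 10 4)(3 5 11)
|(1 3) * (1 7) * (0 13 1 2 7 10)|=10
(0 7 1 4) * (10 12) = (0 7 1 4)(10 12) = [7, 4, 2, 3, 0, 5, 6, 1, 8, 9, 12, 11, 10]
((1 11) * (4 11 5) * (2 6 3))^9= ((1 5 4 11)(2 6 3))^9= (1 5 4 11)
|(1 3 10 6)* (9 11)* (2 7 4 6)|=|(1 3 10 2 7 4 6)(9 11)|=14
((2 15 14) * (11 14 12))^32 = (2 12 14 15 11)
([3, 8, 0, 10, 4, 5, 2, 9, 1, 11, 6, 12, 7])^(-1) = [2, 8, 6, 0, 4, 5, 10, 12, 1, 7, 3, 9, 11]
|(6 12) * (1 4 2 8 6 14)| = 7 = |(1 4 2 8 6 12 14)|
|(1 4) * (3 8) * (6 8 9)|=4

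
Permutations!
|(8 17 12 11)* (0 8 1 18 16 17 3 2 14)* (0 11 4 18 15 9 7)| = 10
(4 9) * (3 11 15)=(3 11 15)(4 9)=[0, 1, 2, 11, 9, 5, 6, 7, 8, 4, 10, 15, 12, 13, 14, 3]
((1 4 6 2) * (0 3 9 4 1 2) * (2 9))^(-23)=(0 3 2 9 4 6)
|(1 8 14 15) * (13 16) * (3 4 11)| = 12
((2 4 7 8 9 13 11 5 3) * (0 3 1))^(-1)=(0 1 5 11 13 9 8 7 4 2 3)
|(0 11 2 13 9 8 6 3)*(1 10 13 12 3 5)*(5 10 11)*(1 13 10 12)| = |(0 5 13 9 8 6 12 3)(1 11 2)| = 24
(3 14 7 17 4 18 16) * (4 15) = (3 14 7 17 15 4 18 16) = [0, 1, 2, 14, 18, 5, 6, 17, 8, 9, 10, 11, 12, 13, 7, 4, 3, 15, 16]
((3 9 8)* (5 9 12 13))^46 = (3 9 13)(5 12 8)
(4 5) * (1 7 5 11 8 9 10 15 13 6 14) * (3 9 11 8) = [0, 7, 2, 9, 8, 4, 14, 5, 11, 10, 15, 3, 12, 6, 1, 13] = (1 7 5 4 8 11 3 9 10 15 13 6 14)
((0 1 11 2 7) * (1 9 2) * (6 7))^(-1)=(0 7 6 2 9)(1 11)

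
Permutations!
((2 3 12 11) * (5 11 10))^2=((2 3 12 10 5 11))^2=(2 12 5)(3 10 11)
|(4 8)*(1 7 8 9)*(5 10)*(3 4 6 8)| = 10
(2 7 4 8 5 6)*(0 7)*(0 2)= [7, 1, 2, 3, 8, 6, 0, 4, 5]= (0 7 4 8 5 6)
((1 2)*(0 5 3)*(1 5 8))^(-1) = ((0 8 1 2 5 3))^(-1) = (0 3 5 2 1 8)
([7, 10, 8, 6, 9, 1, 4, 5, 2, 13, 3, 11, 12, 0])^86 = (0 6 5 9 10)(1 13 3 7 4)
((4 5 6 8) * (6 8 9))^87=(6 9)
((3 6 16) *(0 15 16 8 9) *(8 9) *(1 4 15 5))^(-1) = (0 9 6 3 16 15 4 1 5)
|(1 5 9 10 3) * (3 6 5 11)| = 12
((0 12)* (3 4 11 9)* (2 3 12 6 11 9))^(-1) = ((0 6 11 2 3 4 9 12))^(-1) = (0 12 9 4 3 2 11 6)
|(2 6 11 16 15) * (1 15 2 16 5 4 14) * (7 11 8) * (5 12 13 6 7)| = 13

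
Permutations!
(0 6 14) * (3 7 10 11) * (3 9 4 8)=[6, 1, 2, 7, 8, 5, 14, 10, 3, 4, 11, 9, 12, 13, 0]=(0 6 14)(3 7 10 11 9 4 8)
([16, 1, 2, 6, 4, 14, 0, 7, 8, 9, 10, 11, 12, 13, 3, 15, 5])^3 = [14, 1, 2, 16, 4, 6, 5, 7, 8, 9, 10, 11, 12, 13, 0, 15, 3]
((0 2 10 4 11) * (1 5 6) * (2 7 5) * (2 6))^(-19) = (0 5 10 11 7 2 4)(1 6)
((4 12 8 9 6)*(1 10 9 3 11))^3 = (1 6 8)(3 10 4)(9 12 11)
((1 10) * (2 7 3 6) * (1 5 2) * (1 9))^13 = (1 3 5 9 7 10 6 2)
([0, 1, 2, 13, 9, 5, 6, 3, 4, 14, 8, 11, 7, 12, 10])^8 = (4 10 9 8 14)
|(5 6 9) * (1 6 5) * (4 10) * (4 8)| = 3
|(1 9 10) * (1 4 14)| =|(1 9 10 4 14)| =5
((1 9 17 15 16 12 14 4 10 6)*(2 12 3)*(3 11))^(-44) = (1 12 15 10 3 9 14 16 6 2 17 4 11)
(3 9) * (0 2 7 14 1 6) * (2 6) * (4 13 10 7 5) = (0 6)(1 2 5 4 13 10 7 14)(3 9) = [6, 2, 5, 9, 13, 4, 0, 14, 8, 3, 7, 11, 12, 10, 1]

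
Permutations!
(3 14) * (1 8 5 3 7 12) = (1 8 5 3 14 7 12) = [0, 8, 2, 14, 4, 3, 6, 12, 5, 9, 10, 11, 1, 13, 7]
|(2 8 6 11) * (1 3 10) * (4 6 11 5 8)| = 6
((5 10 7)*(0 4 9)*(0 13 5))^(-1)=((0 4 9 13 5 10 7))^(-1)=(0 7 10 5 13 9 4)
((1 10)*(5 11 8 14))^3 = ((1 10)(5 11 8 14))^3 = (1 10)(5 14 8 11)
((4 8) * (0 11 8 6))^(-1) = (0 6 4 8 11)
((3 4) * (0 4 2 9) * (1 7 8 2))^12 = (0 7)(1 9)(2 3)(4 8)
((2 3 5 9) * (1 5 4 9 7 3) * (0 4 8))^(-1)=((0 4 9 2 1 5 7 3 8))^(-1)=(0 8 3 7 5 1 2 9 4)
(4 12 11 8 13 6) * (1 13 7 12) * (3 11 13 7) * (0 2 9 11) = (0 2 9 11 8 3)(1 7 12 13 6 4) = [2, 7, 9, 0, 1, 5, 4, 12, 3, 11, 10, 8, 13, 6]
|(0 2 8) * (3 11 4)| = |(0 2 8)(3 11 4)| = 3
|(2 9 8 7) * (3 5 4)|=12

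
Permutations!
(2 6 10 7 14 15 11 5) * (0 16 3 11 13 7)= (0 16 3 11 5 2 6 10)(7 14 15 13)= [16, 1, 6, 11, 4, 2, 10, 14, 8, 9, 0, 5, 12, 7, 15, 13, 3]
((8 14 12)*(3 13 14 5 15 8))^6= (15)(3 14)(12 13)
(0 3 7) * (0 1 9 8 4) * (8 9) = (9)(0 3 7 1 8 4) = [3, 8, 2, 7, 0, 5, 6, 1, 4, 9]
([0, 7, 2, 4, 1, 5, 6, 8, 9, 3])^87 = [0, 9, 2, 7, 8, 5, 6, 3, 4, 1]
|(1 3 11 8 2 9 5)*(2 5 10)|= 15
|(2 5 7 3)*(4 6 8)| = 12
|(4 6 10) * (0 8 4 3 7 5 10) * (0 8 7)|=|(0 7 5 10 3)(4 6 8)|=15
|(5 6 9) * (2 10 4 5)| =6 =|(2 10 4 5 6 9)|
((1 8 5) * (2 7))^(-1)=(1 5 8)(2 7)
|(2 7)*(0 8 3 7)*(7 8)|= 6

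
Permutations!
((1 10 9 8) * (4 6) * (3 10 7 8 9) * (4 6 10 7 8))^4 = (10)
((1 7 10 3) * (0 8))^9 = ((0 8)(1 7 10 3))^9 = (0 8)(1 7 10 3)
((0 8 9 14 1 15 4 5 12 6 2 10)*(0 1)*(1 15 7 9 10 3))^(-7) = (0 6)(1 15)(2 8)(3 10)(4 7)(5 9)(12 14)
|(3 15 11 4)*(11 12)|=|(3 15 12 11 4)|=5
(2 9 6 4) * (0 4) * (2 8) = [4, 1, 9, 3, 8, 5, 0, 7, 2, 6] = (0 4 8 2 9 6)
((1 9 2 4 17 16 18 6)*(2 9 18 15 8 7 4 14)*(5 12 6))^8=((1 18 5 12 6)(2 14)(4 17 16 15 8 7))^8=(1 12 18 6 5)(4 16 8)(7 17 15)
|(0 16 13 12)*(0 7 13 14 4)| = |(0 16 14 4)(7 13 12)| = 12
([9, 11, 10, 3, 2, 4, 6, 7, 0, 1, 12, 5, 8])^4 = [5, 2, 0, 3, 8, 12, 6, 7, 11, 4, 9, 10, 1]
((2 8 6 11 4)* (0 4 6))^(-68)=((0 4 2 8)(6 11))^(-68)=(11)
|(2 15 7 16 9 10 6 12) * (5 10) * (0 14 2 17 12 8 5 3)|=8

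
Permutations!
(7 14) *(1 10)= (1 10)(7 14)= [0, 10, 2, 3, 4, 5, 6, 14, 8, 9, 1, 11, 12, 13, 7]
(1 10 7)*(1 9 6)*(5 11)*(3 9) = (1 10 7 3 9 6)(5 11) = [0, 10, 2, 9, 4, 11, 1, 3, 8, 6, 7, 5]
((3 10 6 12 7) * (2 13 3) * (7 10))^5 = ((2 13 3 7)(6 12 10))^5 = (2 13 3 7)(6 10 12)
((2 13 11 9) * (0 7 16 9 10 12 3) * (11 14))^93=(0 13 3 2 12 9 10 16 11 7 14)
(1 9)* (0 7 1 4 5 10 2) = (0 7 1 9 4 5 10 2) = [7, 9, 0, 3, 5, 10, 6, 1, 8, 4, 2]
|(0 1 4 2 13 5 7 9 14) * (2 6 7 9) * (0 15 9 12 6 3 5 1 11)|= 18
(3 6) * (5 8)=[0, 1, 2, 6, 4, 8, 3, 7, 5]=(3 6)(5 8)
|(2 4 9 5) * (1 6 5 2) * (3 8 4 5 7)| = 9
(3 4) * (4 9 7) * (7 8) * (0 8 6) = (0 8 7 4 3 9 6) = [8, 1, 2, 9, 3, 5, 0, 4, 7, 6]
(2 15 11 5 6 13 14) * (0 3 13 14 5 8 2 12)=(0 3 13 5 6 14 12)(2 15 11 8)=[3, 1, 15, 13, 4, 6, 14, 7, 2, 9, 10, 8, 0, 5, 12, 11]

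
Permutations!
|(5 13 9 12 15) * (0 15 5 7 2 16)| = |(0 15 7 2 16)(5 13 9 12)| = 20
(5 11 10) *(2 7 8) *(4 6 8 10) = (2 7 10 5 11 4 6 8) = [0, 1, 7, 3, 6, 11, 8, 10, 2, 9, 5, 4]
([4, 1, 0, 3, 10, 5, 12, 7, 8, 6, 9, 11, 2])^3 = (0 9 2 10 12 4 6)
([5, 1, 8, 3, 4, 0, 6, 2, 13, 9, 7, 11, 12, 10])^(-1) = [5, 1, 7, 3, 4, 0, 6, 10, 2, 9, 13, 11, 12, 8]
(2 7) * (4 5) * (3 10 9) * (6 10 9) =(2 7)(3 9)(4 5)(6 10) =[0, 1, 7, 9, 5, 4, 10, 2, 8, 3, 6]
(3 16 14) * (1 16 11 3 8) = (1 16 14 8)(3 11) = [0, 16, 2, 11, 4, 5, 6, 7, 1, 9, 10, 3, 12, 13, 8, 15, 14]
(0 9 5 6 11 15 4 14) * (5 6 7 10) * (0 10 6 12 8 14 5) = [9, 1, 2, 3, 5, 7, 11, 6, 14, 12, 0, 15, 8, 13, 10, 4] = (0 9 12 8 14 10)(4 5 7 6 11 15)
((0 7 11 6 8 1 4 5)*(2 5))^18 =(11)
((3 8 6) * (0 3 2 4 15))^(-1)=(0 15 4 2 6 8 3)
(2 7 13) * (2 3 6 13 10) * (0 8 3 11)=(0 8 3 6 13 11)(2 7 10)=[8, 1, 7, 6, 4, 5, 13, 10, 3, 9, 2, 0, 12, 11]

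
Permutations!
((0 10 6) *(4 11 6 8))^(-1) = (0 6 11 4 8 10)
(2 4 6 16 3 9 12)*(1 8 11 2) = (1 8 11 2 4 6 16 3 9 12) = [0, 8, 4, 9, 6, 5, 16, 7, 11, 12, 10, 2, 1, 13, 14, 15, 3]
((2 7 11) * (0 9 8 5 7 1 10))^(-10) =(0 10 1 2 11 7 5 8 9)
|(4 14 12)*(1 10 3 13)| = 12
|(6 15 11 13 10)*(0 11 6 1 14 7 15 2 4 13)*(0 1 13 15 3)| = 12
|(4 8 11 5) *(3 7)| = |(3 7)(4 8 11 5)| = 4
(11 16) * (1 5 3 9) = [0, 5, 2, 9, 4, 3, 6, 7, 8, 1, 10, 16, 12, 13, 14, 15, 11] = (1 5 3 9)(11 16)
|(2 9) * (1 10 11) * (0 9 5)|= 12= |(0 9 2 5)(1 10 11)|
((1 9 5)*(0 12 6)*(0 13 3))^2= (0 6 3 12 13)(1 5 9)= ((0 12 6 13 3)(1 9 5))^2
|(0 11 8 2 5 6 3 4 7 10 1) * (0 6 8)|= |(0 11)(1 6 3 4 7 10)(2 5 8)|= 6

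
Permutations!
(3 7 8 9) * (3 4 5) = (3 7 8 9 4 5) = [0, 1, 2, 7, 5, 3, 6, 8, 9, 4]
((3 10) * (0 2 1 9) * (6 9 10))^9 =(0 1 3 9 2 10 6)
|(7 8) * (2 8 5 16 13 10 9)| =8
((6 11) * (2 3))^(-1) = ((2 3)(6 11))^(-1) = (2 3)(6 11)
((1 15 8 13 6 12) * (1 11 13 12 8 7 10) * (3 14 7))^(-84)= ((1 15 3 14 7 10)(6 8 12 11 13))^(-84)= (15)(6 8 12 11 13)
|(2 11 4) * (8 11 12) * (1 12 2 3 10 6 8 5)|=6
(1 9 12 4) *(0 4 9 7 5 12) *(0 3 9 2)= [4, 7, 0, 9, 1, 12, 6, 5, 8, 3, 10, 11, 2]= (0 4 1 7 5 12 2)(3 9)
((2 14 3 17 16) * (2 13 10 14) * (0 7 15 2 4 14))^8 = (0 16 14 15 10 17 4 7 13 3 2)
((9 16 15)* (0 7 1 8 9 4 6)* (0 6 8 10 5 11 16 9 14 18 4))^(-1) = (0 15 16 11 5 10 1 7)(4 18 14 8)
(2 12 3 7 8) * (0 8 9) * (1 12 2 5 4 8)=(0 1 12 3 7 9)(4 8 5)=[1, 12, 2, 7, 8, 4, 6, 9, 5, 0, 10, 11, 3]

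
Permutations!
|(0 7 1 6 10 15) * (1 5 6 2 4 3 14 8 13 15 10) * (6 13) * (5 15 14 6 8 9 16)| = |(0 7 15)(1 2 4 3 6)(5 13 14 9 16)| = 15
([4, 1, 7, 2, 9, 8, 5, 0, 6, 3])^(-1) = (0 7 2 3 9 4)(5 6 8)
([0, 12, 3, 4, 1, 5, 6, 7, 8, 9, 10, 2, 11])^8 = [0, 11, 4, 1, 12, 5, 6, 7, 8, 9, 10, 3, 2]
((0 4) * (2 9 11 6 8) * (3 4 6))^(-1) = (0 4 3 11 9 2 8 6)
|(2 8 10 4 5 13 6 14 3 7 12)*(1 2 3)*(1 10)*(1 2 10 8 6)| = 60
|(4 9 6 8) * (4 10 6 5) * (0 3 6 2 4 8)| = 6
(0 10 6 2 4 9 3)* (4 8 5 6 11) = [10, 1, 8, 0, 9, 6, 2, 7, 5, 3, 11, 4] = (0 10 11 4 9 3)(2 8 5 6)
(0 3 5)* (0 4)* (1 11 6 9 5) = (0 3 1 11 6 9 5 4) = [3, 11, 2, 1, 0, 4, 9, 7, 8, 5, 10, 6]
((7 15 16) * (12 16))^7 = (7 16 12 15)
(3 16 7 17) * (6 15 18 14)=(3 16 7 17)(6 15 18 14)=[0, 1, 2, 16, 4, 5, 15, 17, 8, 9, 10, 11, 12, 13, 6, 18, 7, 3, 14]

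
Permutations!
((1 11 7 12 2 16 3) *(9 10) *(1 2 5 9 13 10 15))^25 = ((1 11 7 12 5 9 15)(2 16 3)(10 13))^25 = (1 5 11 9 7 15 12)(2 16 3)(10 13)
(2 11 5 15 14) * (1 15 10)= [0, 15, 11, 3, 4, 10, 6, 7, 8, 9, 1, 5, 12, 13, 2, 14]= (1 15 14 2 11 5 10)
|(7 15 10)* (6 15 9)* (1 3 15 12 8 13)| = |(1 3 15 10 7 9 6 12 8 13)| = 10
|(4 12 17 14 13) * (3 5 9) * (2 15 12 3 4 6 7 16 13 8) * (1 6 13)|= |(1 6 7 16)(2 15 12 17 14 8)(3 5 9 4)|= 12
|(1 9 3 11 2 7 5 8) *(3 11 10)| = |(1 9 11 2 7 5 8)(3 10)| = 14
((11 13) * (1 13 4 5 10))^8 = (1 11 5)(4 10 13)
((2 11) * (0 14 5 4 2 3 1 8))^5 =((0 14 5 4 2 11 3 1 8))^5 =(0 11 14 3 5 1 4 8 2)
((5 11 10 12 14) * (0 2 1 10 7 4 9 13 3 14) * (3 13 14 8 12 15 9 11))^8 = (0 3 9 1 12 5 15 2 8 14 10)(4 7 11)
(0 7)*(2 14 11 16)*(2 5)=(0 7)(2 14 11 16 5)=[7, 1, 14, 3, 4, 2, 6, 0, 8, 9, 10, 16, 12, 13, 11, 15, 5]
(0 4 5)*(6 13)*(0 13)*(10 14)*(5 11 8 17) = (0 4 11 8 17 5 13 6)(10 14) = [4, 1, 2, 3, 11, 13, 0, 7, 17, 9, 14, 8, 12, 6, 10, 15, 16, 5]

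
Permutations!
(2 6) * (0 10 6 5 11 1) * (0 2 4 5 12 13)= (0 10 6 4 5 11 1 2 12 13)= [10, 2, 12, 3, 5, 11, 4, 7, 8, 9, 6, 1, 13, 0]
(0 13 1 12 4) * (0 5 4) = (0 13 1 12)(4 5) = [13, 12, 2, 3, 5, 4, 6, 7, 8, 9, 10, 11, 0, 1]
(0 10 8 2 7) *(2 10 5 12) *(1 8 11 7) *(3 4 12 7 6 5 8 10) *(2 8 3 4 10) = (0 3 10 11 6 5 7)(1 2)(4 12 8) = [3, 2, 1, 10, 12, 7, 5, 0, 4, 9, 11, 6, 8]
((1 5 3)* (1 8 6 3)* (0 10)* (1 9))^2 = (10)(1 9 5)(3 6 8) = ((0 10)(1 5 9)(3 8 6))^2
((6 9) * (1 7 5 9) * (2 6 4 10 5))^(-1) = (1 6 2 7)(4 9 5 10)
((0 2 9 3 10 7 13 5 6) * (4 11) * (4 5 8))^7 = (0 8 9 11 10 6 13 2 4 3 5 7)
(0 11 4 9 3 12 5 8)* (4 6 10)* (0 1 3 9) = [11, 3, 2, 12, 0, 8, 10, 7, 1, 9, 4, 6, 5] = (0 11 6 10 4)(1 3 12 5 8)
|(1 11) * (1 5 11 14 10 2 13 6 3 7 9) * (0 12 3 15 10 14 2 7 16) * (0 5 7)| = 14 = |(0 12 3 16 5 11 7 9 1 2 13 6 15 10)|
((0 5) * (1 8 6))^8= ((0 5)(1 8 6))^8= (1 6 8)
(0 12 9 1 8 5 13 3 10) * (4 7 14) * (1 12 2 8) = (0 2 8 5 13 3 10)(4 7 14)(9 12) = [2, 1, 8, 10, 7, 13, 6, 14, 5, 12, 0, 11, 9, 3, 4]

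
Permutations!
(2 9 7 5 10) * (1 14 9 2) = (1 14 9 7 5 10) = [0, 14, 2, 3, 4, 10, 6, 5, 8, 7, 1, 11, 12, 13, 9]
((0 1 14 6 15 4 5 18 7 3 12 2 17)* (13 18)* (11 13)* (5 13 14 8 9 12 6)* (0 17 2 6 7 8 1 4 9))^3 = ((0 4 13 18 8)(3 7)(5 11 14)(6 15 9 12))^3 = (0 18 4 8 13)(3 7)(6 12 9 15)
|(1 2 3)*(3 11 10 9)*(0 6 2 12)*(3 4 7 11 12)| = |(0 6 2 12)(1 3)(4 7 11 10 9)| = 20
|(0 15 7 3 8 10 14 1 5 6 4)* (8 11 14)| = |(0 15 7 3 11 14 1 5 6 4)(8 10)| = 10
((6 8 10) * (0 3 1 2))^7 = ((0 3 1 2)(6 8 10))^7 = (0 2 1 3)(6 8 10)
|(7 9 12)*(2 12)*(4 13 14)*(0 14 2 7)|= |(0 14 4 13 2 12)(7 9)|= 6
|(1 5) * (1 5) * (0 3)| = 2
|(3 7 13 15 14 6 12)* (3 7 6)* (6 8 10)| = 9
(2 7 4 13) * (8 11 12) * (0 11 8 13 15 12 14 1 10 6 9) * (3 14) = (0 11 3 14 1 10 6 9)(2 7 4 15 12 13) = [11, 10, 7, 14, 15, 5, 9, 4, 8, 0, 6, 3, 13, 2, 1, 12]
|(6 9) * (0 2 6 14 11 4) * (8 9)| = 8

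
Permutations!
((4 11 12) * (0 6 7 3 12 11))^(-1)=(0 4 12 3 7 6)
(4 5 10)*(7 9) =(4 5 10)(7 9) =[0, 1, 2, 3, 5, 10, 6, 9, 8, 7, 4]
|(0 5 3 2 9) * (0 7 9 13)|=10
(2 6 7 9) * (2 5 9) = [0, 1, 6, 3, 4, 9, 7, 2, 8, 5] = (2 6 7)(5 9)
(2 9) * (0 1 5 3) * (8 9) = [1, 5, 8, 0, 4, 3, 6, 7, 9, 2] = (0 1 5 3)(2 8 9)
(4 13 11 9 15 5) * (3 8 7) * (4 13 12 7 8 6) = (3 6 4 12 7)(5 13 11 9 15) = [0, 1, 2, 6, 12, 13, 4, 3, 8, 15, 10, 9, 7, 11, 14, 5]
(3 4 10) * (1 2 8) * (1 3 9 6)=(1 2 8 3 4 10 9 6)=[0, 2, 8, 4, 10, 5, 1, 7, 3, 6, 9]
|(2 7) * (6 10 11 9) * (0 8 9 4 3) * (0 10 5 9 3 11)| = 12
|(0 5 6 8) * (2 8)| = |(0 5 6 2 8)| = 5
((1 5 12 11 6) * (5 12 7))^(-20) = (12)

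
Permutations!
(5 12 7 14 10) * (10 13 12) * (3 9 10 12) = (3 9 10 5 12 7 14 13) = [0, 1, 2, 9, 4, 12, 6, 14, 8, 10, 5, 11, 7, 3, 13]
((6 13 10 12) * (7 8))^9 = (6 13 10 12)(7 8)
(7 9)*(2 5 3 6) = (2 5 3 6)(7 9) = [0, 1, 5, 6, 4, 3, 2, 9, 8, 7]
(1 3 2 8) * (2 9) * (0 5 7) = (0 5 7)(1 3 9 2 8) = [5, 3, 8, 9, 4, 7, 6, 0, 1, 2]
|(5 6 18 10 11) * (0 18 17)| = 7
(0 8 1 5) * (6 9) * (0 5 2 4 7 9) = (0 8 1 2 4 7 9 6) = [8, 2, 4, 3, 7, 5, 0, 9, 1, 6]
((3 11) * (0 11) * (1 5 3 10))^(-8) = (0 5 10)(1 11 3)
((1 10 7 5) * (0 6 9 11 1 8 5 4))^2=(0 9 1 7)(4 6 11 10)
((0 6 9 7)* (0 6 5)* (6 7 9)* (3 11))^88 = ((0 5)(3 11))^88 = (11)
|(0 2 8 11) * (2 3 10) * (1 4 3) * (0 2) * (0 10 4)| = 6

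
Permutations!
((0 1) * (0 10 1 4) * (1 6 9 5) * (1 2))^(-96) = (10)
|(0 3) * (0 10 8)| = 4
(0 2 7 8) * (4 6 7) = (0 2 4 6 7 8) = [2, 1, 4, 3, 6, 5, 7, 8, 0]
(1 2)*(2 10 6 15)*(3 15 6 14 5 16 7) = (1 10 14 5 16 7 3 15 2) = [0, 10, 1, 15, 4, 16, 6, 3, 8, 9, 14, 11, 12, 13, 5, 2, 7]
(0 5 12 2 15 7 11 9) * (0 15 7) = (0 5 12 2 7 11 9 15) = [5, 1, 7, 3, 4, 12, 6, 11, 8, 15, 10, 9, 2, 13, 14, 0]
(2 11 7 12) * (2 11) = [0, 1, 2, 3, 4, 5, 6, 12, 8, 9, 10, 7, 11] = (7 12 11)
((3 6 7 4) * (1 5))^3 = (1 5)(3 4 7 6)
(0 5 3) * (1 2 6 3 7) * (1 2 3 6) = (0 5 7 2 1 3) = [5, 3, 1, 0, 4, 7, 6, 2]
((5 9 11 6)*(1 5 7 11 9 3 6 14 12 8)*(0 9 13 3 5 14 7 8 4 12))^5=(0 8 13 14 6 9 1 3)(4 12)(7 11)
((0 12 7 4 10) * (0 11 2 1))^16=(12)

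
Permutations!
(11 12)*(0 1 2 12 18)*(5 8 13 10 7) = [1, 2, 12, 3, 4, 8, 6, 5, 13, 9, 7, 18, 11, 10, 14, 15, 16, 17, 0] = (0 1 2 12 11 18)(5 8 13 10 7)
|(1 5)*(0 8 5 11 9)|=|(0 8 5 1 11 9)|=6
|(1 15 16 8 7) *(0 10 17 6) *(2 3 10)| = |(0 2 3 10 17 6)(1 15 16 8 7)| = 30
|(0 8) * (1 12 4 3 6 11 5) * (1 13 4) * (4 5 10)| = 10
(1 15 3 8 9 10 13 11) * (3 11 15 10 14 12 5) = (1 10 13 15 11)(3 8 9 14 12 5) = [0, 10, 2, 8, 4, 3, 6, 7, 9, 14, 13, 1, 5, 15, 12, 11]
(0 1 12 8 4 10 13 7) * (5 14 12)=[1, 5, 2, 3, 10, 14, 6, 0, 4, 9, 13, 11, 8, 7, 12]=(0 1 5 14 12 8 4 10 13 7)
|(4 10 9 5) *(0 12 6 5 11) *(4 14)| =|(0 12 6 5 14 4 10 9 11)| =9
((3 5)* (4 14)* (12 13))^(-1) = (3 5)(4 14)(12 13)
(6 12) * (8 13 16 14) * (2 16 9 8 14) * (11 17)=(2 16)(6 12)(8 13 9)(11 17)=[0, 1, 16, 3, 4, 5, 12, 7, 13, 8, 10, 17, 6, 9, 14, 15, 2, 11]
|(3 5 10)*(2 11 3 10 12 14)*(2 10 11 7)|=|(2 7)(3 5 12 14 10 11)|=6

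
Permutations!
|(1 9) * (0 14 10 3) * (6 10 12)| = |(0 14 12 6 10 3)(1 9)| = 6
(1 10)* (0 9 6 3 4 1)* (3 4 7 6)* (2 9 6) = (0 6 4 1 10)(2 9 3 7) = [6, 10, 9, 7, 1, 5, 4, 2, 8, 3, 0]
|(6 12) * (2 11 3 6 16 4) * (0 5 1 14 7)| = |(0 5 1 14 7)(2 11 3 6 12 16 4)| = 35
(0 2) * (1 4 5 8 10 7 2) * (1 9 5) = (0 9 5 8 10 7 2)(1 4) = [9, 4, 0, 3, 1, 8, 6, 2, 10, 5, 7]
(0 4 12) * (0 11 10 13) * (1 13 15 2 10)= [4, 13, 10, 3, 12, 5, 6, 7, 8, 9, 15, 1, 11, 0, 14, 2]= (0 4 12 11 1 13)(2 10 15)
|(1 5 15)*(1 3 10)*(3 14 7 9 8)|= 9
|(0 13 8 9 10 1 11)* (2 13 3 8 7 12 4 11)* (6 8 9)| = |(0 3 9 10 1 2 13 7 12 4 11)(6 8)| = 22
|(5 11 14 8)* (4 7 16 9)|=4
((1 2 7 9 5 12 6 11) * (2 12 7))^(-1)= ((1 12 6 11)(5 7 9))^(-1)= (1 11 6 12)(5 9 7)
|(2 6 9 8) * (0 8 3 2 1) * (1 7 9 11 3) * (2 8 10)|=|(0 10 2 6 11 3 8 7 9 1)|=10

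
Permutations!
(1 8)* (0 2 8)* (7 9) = (0 2 8 1)(7 9) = [2, 0, 8, 3, 4, 5, 6, 9, 1, 7]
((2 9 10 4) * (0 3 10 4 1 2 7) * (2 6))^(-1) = ((0 3 10 1 6 2 9 4 7))^(-1) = (0 7 4 9 2 6 1 10 3)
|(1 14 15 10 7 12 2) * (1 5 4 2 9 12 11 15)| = 12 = |(1 14)(2 5 4)(7 11 15 10)(9 12)|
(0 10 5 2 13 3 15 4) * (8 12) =[10, 1, 13, 15, 0, 2, 6, 7, 12, 9, 5, 11, 8, 3, 14, 4] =(0 10 5 2 13 3 15 4)(8 12)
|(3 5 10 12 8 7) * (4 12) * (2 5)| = |(2 5 10 4 12 8 7 3)| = 8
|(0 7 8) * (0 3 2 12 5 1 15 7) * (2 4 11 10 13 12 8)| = 12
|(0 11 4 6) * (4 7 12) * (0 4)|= 4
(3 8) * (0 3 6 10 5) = (0 3 8 6 10 5) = [3, 1, 2, 8, 4, 0, 10, 7, 6, 9, 5]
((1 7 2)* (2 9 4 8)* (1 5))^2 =(1 9 8 5 7 4 2)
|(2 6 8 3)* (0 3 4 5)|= |(0 3 2 6 8 4 5)|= 7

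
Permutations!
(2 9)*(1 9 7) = [0, 9, 7, 3, 4, 5, 6, 1, 8, 2] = (1 9 2 7)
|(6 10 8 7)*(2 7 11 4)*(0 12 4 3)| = 10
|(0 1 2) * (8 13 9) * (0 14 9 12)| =|(0 1 2 14 9 8 13 12)| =8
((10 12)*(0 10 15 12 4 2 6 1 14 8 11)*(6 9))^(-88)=((0 10 4 2 9 6 1 14 8 11)(12 15))^(-88)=(15)(0 4 9 1 8)(2 6 14 11 10)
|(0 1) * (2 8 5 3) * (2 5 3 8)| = |(0 1)(3 5 8)| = 6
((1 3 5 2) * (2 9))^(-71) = (1 2 9 5 3)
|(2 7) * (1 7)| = 3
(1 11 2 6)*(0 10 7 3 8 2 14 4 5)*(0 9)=(0 10 7 3 8 2 6 1 11 14 4 5 9)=[10, 11, 6, 8, 5, 9, 1, 3, 2, 0, 7, 14, 12, 13, 4]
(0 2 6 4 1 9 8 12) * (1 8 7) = (0 2 6 4 8 12)(1 9 7) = [2, 9, 6, 3, 8, 5, 4, 1, 12, 7, 10, 11, 0]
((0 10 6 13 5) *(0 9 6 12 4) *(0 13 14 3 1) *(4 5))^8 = ((0 10 12 5 9 6 14 3 1)(4 13))^8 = (0 1 3 14 6 9 5 12 10)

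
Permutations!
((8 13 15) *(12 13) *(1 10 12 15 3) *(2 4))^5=((1 10 12 13 3)(2 4)(8 15))^5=(2 4)(8 15)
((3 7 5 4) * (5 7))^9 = ((7)(3 5 4))^9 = (7)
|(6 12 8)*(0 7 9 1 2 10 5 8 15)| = |(0 7 9 1 2 10 5 8 6 12 15)| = 11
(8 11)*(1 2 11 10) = [0, 2, 11, 3, 4, 5, 6, 7, 10, 9, 1, 8] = (1 2 11 8 10)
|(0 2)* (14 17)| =2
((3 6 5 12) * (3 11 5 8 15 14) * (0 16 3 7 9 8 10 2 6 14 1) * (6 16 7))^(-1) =((0 7 9 8 15 1)(2 16 3 14 6 10)(5 12 11))^(-1) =(0 1 15 8 9 7)(2 10 6 14 3 16)(5 11 12)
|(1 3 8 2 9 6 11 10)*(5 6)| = |(1 3 8 2 9 5 6 11 10)| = 9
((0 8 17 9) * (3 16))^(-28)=((0 8 17 9)(3 16))^(-28)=(17)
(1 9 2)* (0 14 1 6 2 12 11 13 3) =(0 14 1 9 12 11 13 3)(2 6) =[14, 9, 6, 0, 4, 5, 2, 7, 8, 12, 10, 13, 11, 3, 1]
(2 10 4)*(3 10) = (2 3 10 4) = [0, 1, 3, 10, 2, 5, 6, 7, 8, 9, 4]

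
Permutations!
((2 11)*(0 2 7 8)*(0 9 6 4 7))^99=(11)(4 6 9 8 7)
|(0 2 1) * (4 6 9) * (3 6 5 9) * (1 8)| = |(0 2 8 1)(3 6)(4 5 9)| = 12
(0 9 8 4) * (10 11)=(0 9 8 4)(10 11)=[9, 1, 2, 3, 0, 5, 6, 7, 4, 8, 11, 10]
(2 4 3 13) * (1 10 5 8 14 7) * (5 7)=(1 10 7)(2 4 3 13)(5 8 14)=[0, 10, 4, 13, 3, 8, 6, 1, 14, 9, 7, 11, 12, 2, 5]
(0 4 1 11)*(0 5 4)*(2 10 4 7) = [0, 11, 10, 3, 1, 7, 6, 2, 8, 9, 4, 5] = (1 11 5 7 2 10 4)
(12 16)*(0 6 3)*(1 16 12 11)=(0 6 3)(1 16 11)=[6, 16, 2, 0, 4, 5, 3, 7, 8, 9, 10, 1, 12, 13, 14, 15, 11]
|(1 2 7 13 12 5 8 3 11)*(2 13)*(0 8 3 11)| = |(0 8 11 1 13 12 5 3)(2 7)| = 8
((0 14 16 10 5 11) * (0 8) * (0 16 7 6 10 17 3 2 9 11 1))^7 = (17) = ((0 14 7 6 10 5 1)(2 9 11 8 16 17 3))^7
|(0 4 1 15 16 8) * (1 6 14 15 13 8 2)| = |(0 4 6 14 15 16 2 1 13 8)| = 10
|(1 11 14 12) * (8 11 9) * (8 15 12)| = |(1 9 15 12)(8 11 14)| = 12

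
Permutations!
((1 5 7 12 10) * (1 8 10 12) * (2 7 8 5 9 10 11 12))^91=((1 9 10 5 8 11 12 2 7))^91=(1 9 10 5 8 11 12 2 7)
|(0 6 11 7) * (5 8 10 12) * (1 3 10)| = |(0 6 11 7)(1 3 10 12 5 8)| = 12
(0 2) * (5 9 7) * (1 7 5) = [2, 7, 0, 3, 4, 9, 6, 1, 8, 5] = (0 2)(1 7)(5 9)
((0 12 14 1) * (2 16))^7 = ((0 12 14 1)(2 16))^7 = (0 1 14 12)(2 16)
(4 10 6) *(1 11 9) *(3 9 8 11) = (1 3 9)(4 10 6)(8 11) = [0, 3, 2, 9, 10, 5, 4, 7, 11, 1, 6, 8]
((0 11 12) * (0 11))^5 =(11 12)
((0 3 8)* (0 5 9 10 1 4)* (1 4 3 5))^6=(0 5 9 10 4)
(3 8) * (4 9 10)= (3 8)(4 9 10)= [0, 1, 2, 8, 9, 5, 6, 7, 3, 10, 4]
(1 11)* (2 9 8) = (1 11)(2 9 8) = [0, 11, 9, 3, 4, 5, 6, 7, 2, 8, 10, 1]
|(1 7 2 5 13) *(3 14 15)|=15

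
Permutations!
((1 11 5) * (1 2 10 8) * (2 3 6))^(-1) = ((1 11 5 3 6 2 10 8))^(-1) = (1 8 10 2 6 3 5 11)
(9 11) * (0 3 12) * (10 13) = (0 3 12)(9 11)(10 13) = [3, 1, 2, 12, 4, 5, 6, 7, 8, 11, 13, 9, 0, 10]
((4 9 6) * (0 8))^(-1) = ((0 8)(4 9 6))^(-1) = (0 8)(4 6 9)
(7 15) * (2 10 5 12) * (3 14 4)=(2 10 5 12)(3 14 4)(7 15)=[0, 1, 10, 14, 3, 12, 6, 15, 8, 9, 5, 11, 2, 13, 4, 7]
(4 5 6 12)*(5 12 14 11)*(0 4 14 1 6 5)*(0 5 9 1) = (0 4 12 14 11 5 9 1 6) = [4, 6, 2, 3, 12, 9, 0, 7, 8, 1, 10, 5, 14, 13, 11]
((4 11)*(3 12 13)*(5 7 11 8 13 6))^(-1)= (3 13 8 4 11 7 5 6 12)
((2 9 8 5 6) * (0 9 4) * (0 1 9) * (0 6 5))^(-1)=(0 8 9 1 4 2 6)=((0 6 2 4 1 9 8))^(-1)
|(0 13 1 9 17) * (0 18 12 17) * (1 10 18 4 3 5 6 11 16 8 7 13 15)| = 52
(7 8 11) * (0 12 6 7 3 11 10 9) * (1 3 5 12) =(0 1 3 11 5 12 6 7 8 10 9) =[1, 3, 2, 11, 4, 12, 7, 8, 10, 0, 9, 5, 6]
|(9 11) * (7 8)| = |(7 8)(9 11)| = 2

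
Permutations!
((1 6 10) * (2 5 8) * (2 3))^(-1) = (1 10 6)(2 3 8 5)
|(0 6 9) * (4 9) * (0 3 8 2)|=|(0 6 4 9 3 8 2)|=7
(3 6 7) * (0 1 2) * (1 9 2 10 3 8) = [9, 10, 0, 6, 4, 5, 7, 8, 1, 2, 3] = (0 9 2)(1 10 3 6 7 8)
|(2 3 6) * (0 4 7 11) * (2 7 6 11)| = |(0 4 6 7 2 3 11)| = 7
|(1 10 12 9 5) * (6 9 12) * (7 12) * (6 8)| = |(1 10 8 6 9 5)(7 12)| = 6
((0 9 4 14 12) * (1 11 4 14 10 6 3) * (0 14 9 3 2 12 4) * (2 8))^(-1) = ((0 3 1 11)(2 12 14 4 10 6 8))^(-1) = (0 11 1 3)(2 8 6 10 4 14 12)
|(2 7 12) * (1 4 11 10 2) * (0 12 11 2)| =8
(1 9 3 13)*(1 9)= (3 13 9)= [0, 1, 2, 13, 4, 5, 6, 7, 8, 3, 10, 11, 12, 9]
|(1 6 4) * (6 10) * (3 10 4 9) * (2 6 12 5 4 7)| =|(1 7 2 6 9 3 10 12 5 4)| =10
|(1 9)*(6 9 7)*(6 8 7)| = |(1 6 9)(7 8)| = 6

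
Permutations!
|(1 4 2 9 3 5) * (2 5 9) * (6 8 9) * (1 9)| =|(1 4 5 9 3 6 8)| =7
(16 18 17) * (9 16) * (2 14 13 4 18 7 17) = [0, 1, 14, 3, 18, 5, 6, 17, 8, 16, 10, 11, 12, 4, 13, 15, 7, 9, 2] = (2 14 13 4 18)(7 17 9 16)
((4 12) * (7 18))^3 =(4 12)(7 18)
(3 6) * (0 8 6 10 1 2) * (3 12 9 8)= (0 3 10 1 2)(6 12 9 8)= [3, 2, 0, 10, 4, 5, 12, 7, 6, 8, 1, 11, 9]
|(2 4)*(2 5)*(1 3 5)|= 5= |(1 3 5 2 4)|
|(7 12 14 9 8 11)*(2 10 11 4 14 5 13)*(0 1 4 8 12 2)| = |(0 1 4 14 9 12 5 13)(2 10 11 7)| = 8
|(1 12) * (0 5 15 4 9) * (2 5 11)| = |(0 11 2 5 15 4 9)(1 12)| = 14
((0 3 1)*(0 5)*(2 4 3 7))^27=((0 7 2 4 3 1 5))^27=(0 5 1 3 4 2 7)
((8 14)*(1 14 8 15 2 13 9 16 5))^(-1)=((1 14 15 2 13 9 16 5))^(-1)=(1 5 16 9 13 2 15 14)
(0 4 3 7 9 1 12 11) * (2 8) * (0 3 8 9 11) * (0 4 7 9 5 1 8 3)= (0 7 11)(1 12 4 3 9 8 2 5)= [7, 12, 5, 9, 3, 1, 6, 11, 2, 8, 10, 0, 4]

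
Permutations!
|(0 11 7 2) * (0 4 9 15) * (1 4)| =8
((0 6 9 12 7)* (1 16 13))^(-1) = (0 7 12 9 6)(1 13 16)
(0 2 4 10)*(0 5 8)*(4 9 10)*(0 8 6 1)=(0 2 9 10 5 6 1)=[2, 0, 9, 3, 4, 6, 1, 7, 8, 10, 5]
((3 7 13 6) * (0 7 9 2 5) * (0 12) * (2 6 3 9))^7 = (13)(6 9)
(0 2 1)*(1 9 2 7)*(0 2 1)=(0 7)(1 2 9)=[7, 2, 9, 3, 4, 5, 6, 0, 8, 1]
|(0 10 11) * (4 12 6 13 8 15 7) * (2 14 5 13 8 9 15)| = |(0 10 11)(2 14 5 13 9 15 7 4 12 6 8)| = 33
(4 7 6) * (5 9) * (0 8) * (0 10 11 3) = (0 8 10 11 3)(4 7 6)(5 9) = [8, 1, 2, 0, 7, 9, 4, 6, 10, 5, 11, 3]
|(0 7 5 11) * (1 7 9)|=6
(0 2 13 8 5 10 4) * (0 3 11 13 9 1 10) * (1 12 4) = (0 2 9 12 4 3 11 13 8 5)(1 10) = [2, 10, 9, 11, 3, 0, 6, 7, 5, 12, 1, 13, 4, 8]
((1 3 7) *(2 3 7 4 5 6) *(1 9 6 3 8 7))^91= ((2 8 7 9 6)(3 4 5))^91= (2 8 7 9 6)(3 4 5)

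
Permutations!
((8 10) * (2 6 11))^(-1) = (2 11 6)(8 10)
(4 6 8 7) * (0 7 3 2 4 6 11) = (0 7 6 8 3 2 4 11) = [7, 1, 4, 2, 11, 5, 8, 6, 3, 9, 10, 0]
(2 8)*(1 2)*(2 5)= [0, 5, 8, 3, 4, 2, 6, 7, 1]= (1 5 2 8)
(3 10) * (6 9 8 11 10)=(3 6 9 8 11 10)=[0, 1, 2, 6, 4, 5, 9, 7, 11, 8, 3, 10]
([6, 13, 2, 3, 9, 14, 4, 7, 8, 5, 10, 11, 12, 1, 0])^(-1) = (0 14 5 9 4 6)(1 13)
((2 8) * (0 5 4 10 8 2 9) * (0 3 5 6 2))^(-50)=((0 6 2)(3 5 4 10 8 9))^(-50)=(0 6 2)(3 8 4)(5 9 10)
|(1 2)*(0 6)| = 2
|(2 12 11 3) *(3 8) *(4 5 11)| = 7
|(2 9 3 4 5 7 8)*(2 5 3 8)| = |(2 9 8 5 7)(3 4)| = 10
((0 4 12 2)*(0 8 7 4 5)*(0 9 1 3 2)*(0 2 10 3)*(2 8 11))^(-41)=((0 5 9 1)(2 11)(3 10)(4 12 8 7))^(-41)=(0 1 9 5)(2 11)(3 10)(4 7 8 12)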